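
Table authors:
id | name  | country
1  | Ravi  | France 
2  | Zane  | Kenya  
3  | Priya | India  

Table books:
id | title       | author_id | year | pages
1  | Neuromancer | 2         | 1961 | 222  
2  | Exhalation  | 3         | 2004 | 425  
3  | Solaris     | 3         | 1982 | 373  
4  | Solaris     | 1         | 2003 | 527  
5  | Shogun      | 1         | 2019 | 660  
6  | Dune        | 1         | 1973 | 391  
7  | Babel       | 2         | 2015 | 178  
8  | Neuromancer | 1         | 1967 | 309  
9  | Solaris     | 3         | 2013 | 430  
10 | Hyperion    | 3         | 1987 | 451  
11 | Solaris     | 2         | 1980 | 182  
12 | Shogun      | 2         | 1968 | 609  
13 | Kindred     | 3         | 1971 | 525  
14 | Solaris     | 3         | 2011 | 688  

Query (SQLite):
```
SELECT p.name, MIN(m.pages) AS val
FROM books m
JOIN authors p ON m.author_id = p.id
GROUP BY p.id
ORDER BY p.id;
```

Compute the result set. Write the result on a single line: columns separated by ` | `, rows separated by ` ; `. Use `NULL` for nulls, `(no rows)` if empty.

Ravi | 309 ; Zane | 178 ; Priya | 373

Join each books row to its authors via author_id.
Group joined rows by authors.id; compute MIN(m.pages) per group.
  1: ids {4, 5, 6, 8} → MIN(m.pages)=309
  2: ids {1, 7, 11, 12} → MIN(m.pages)=178
  3: ids {2, 3, 9, 10, 13, 14} → MIN(m.pages)=373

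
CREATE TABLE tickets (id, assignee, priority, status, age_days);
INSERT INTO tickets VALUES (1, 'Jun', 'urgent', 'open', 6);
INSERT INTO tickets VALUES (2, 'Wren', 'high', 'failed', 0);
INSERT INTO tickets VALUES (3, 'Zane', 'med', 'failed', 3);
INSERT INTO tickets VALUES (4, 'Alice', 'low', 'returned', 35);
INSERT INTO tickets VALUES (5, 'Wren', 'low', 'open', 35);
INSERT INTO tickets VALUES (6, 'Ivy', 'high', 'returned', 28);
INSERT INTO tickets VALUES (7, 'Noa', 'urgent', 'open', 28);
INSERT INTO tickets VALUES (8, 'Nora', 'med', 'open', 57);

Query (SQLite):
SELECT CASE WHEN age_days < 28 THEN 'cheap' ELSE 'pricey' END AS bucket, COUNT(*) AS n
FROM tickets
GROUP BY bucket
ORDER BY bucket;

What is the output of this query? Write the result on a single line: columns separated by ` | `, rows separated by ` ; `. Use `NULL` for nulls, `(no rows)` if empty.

Bucket rows by age_days < 28 → 'cheap' else 'pricey'; count each bucket.

cheap | 3 ; pricey | 5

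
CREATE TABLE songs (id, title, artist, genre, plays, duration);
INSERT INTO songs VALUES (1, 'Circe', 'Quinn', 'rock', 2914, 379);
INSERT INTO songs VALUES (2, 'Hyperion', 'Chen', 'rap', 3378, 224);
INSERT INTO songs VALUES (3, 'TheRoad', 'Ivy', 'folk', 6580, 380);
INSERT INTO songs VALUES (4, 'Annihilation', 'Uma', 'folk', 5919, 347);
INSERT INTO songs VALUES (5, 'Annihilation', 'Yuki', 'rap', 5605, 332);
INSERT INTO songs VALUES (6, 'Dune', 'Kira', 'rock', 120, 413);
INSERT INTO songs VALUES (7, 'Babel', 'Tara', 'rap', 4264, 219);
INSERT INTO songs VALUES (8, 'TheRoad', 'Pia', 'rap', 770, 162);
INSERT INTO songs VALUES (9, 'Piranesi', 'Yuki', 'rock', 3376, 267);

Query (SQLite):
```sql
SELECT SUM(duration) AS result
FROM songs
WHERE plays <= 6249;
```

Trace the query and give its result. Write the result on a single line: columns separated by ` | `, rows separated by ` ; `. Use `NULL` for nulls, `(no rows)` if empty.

Rows where plays <= 6249 → duration values: [379, 224, 347, 332, 413, 219, 162, 267].
SUM of non-NULL values = 2343.

2343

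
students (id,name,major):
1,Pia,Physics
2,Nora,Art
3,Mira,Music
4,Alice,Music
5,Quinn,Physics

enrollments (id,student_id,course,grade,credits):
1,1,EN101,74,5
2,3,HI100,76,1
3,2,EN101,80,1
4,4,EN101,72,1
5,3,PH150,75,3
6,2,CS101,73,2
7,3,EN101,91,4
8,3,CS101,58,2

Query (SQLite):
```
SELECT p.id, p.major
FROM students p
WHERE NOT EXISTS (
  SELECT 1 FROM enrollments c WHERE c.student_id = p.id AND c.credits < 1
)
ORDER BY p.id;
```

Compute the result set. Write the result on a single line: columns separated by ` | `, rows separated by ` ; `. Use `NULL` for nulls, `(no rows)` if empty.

1 | Physics ; 2 | Art ; 3 | Music ; 4 | Music ; 5 | Physics

For each students row, check whether any enrollments with matching student_id has credits < 1.
Keep rows where that is false.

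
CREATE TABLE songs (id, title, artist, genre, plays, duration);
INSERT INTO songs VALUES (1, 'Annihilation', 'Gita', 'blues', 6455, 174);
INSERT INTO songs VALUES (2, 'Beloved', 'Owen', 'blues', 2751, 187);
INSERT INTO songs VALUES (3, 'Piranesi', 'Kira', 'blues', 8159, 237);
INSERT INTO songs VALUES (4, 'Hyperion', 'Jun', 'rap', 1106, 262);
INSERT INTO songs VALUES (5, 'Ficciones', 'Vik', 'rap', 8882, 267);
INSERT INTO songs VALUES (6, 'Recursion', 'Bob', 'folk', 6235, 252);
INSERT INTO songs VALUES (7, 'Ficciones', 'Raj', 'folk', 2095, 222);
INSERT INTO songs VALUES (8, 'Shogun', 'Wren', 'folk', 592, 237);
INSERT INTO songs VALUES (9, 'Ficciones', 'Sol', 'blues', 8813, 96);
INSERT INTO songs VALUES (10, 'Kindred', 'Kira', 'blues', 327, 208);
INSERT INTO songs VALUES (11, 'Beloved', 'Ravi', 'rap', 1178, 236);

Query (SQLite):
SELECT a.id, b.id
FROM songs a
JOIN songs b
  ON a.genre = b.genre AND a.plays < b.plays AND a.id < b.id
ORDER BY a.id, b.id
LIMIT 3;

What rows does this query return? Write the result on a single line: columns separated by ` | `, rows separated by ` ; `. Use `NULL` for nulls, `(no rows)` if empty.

Pairs (a,b) with same genre, a.plays < b.plays, a.id < b.id.
genre groups: blues:{1,2,3,9,10} folk:{6,7,8} rap:{4,5,11}
Ordered by (a.id, b.id); first 3.

1 | 3 ; 1 | 9 ; 2 | 3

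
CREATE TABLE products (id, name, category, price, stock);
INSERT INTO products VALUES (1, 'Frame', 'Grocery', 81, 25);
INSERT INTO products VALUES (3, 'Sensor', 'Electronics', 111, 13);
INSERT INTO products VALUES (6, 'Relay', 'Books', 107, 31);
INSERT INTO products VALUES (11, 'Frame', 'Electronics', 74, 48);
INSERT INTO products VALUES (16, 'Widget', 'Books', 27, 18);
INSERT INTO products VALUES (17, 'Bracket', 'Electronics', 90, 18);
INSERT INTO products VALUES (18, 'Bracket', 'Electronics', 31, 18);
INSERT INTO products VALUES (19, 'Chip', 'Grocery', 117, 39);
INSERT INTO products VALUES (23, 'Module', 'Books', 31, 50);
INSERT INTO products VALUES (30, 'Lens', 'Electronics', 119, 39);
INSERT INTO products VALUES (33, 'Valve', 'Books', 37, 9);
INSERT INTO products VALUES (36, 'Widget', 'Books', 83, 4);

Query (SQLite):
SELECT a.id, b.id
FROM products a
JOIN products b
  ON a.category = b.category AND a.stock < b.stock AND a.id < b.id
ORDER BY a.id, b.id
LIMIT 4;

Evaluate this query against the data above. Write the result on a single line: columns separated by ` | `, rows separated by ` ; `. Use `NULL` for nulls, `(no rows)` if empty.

Pairs (a,b) with same category, a.stock < b.stock, a.id < b.id.
category groups: Books:{6,16,23,33,36} Electronics:{3,11,17,18,30} Grocery:{1,19}
Ordered by (a.id, b.id); first 4.

1 | 19 ; 3 | 11 ; 3 | 17 ; 3 | 18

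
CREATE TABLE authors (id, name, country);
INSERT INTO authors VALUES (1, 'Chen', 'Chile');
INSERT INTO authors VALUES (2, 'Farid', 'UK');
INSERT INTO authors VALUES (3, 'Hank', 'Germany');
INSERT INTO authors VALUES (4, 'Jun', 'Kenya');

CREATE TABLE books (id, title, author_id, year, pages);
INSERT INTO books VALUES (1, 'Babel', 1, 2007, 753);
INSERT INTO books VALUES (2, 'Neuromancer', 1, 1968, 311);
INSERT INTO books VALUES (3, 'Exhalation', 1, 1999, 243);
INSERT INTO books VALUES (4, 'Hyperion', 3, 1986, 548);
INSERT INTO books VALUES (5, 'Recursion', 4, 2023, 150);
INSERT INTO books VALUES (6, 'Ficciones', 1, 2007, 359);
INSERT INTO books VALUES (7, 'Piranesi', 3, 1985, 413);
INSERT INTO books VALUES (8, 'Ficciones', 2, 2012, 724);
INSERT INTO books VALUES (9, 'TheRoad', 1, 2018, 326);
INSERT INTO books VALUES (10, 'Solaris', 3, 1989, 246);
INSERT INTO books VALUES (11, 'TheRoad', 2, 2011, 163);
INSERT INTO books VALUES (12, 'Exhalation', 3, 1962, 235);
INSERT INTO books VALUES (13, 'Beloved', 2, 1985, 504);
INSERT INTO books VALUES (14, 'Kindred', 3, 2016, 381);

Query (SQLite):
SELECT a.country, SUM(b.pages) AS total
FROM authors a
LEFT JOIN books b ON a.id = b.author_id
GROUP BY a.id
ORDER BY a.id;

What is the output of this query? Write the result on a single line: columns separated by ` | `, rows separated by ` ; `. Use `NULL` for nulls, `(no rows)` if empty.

Chile | 1992 ; UK | 1391 ; Germany | 1823 ; Kenya | 150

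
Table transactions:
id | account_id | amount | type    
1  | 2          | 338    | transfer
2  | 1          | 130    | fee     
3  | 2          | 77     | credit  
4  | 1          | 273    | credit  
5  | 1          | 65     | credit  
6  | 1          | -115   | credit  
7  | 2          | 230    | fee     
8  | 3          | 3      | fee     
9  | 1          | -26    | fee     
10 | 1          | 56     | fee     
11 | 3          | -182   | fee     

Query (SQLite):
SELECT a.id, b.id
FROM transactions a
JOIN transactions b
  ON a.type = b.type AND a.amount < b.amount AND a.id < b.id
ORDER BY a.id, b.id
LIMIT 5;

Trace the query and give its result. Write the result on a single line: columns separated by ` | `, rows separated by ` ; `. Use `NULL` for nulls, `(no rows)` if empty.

Pairs (a,b) with same type, a.amount < b.amount, a.id < b.id.
type groups: credit:{3,4,5,6} fee:{2,7,8,9,10,11} transfer:{1}
Ordered by (a.id, b.id); first 5.

2 | 7 ; 3 | 4 ; 8 | 10 ; 9 | 10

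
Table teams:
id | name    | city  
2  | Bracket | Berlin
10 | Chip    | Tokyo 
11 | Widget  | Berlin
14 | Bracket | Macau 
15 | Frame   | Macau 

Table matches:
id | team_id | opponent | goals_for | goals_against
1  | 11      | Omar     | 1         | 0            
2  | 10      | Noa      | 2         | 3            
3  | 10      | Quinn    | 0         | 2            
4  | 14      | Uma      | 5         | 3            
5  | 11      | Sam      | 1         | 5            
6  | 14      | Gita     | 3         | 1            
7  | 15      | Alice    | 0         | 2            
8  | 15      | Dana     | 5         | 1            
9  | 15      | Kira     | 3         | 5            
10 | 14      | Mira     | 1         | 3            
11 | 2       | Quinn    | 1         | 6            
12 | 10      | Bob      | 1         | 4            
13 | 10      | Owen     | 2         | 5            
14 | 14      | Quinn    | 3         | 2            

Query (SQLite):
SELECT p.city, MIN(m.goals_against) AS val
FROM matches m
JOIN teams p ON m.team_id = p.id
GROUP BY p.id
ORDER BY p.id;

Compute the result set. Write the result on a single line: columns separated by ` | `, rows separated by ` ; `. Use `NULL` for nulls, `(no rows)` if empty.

Berlin | 6 ; Tokyo | 2 ; Berlin | 0 ; Macau | 1 ; Macau | 1

Join each matches row to its teams via team_id.
Group joined rows by teams.id; compute MIN(m.goals_against) per group.
  2: ids {11} → MIN(m.goals_against)=6
  10: ids {2, 3, 12, 13} → MIN(m.goals_against)=2
  11: ids {1, 5} → MIN(m.goals_against)=0
  14: ids {4, 6, 10, 14} → MIN(m.goals_against)=1
  15: ids {7, 8, 9} → MIN(m.goals_against)=1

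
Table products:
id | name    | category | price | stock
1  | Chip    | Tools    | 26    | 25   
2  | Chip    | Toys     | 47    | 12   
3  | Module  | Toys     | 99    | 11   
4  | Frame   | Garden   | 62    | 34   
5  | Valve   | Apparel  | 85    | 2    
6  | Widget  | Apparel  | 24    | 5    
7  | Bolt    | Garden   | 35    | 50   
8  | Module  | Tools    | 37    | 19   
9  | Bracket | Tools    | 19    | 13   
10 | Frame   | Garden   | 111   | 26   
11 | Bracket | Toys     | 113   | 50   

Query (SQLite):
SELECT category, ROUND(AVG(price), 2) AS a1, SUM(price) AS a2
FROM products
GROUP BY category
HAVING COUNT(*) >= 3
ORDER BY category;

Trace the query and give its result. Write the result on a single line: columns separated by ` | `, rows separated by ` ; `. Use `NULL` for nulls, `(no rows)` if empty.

Group products by category.
Per group compute: ROUND(AVG(price), 2), SUM(price).
HAVING: drop groups with fewer than 3 rows.
  Apparel: ids {5, 6} → ROUND(AVG(price), 2)=54.5, SUM(price)=109
  Garden: ids {4, 7, 10} → ROUND(AVG(price), 2)=69.33, SUM(price)=208
  Tools: ids {1, 8, 9} → ROUND(AVG(price), 2)=27.33, SUM(price)=82
  Toys: ids {2, 3, 11} → ROUND(AVG(price), 2)=86.33, SUM(price)=259

Garden | 69.33 | 208 ; Tools | 27.33 | 82 ; Toys | 86.33 | 259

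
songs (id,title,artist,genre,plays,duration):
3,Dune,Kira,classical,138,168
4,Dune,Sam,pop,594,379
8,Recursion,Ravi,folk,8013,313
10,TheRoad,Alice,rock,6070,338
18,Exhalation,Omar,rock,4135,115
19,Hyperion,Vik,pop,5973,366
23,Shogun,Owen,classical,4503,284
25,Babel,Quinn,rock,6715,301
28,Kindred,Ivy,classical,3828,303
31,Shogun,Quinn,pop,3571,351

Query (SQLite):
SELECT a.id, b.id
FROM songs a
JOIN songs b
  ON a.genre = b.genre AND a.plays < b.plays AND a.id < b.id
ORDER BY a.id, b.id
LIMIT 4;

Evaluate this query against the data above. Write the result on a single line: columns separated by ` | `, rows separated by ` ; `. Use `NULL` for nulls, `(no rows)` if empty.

3 | 23 ; 3 | 28 ; 4 | 19 ; 4 | 31

Pairs (a,b) with same genre, a.plays < b.plays, a.id < b.id.
genre groups: classical:{3,23,28} folk:{8} pop:{4,19,31} rock:{10,18,25}
Ordered by (a.id, b.id); first 4.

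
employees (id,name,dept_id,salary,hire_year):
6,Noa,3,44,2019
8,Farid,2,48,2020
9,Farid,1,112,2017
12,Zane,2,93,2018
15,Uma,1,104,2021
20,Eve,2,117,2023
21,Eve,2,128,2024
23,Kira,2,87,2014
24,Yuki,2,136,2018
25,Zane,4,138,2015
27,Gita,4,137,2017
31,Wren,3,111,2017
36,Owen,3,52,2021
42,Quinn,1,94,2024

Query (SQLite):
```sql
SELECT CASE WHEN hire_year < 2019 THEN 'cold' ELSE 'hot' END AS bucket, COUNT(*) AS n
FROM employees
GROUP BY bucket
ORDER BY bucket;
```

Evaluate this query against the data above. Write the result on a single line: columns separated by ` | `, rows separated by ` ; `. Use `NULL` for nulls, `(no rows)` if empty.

cold | 7 ; hot | 7

Bucket rows by hire_year < 2019 → 'cold' else 'hot'; count each bucket.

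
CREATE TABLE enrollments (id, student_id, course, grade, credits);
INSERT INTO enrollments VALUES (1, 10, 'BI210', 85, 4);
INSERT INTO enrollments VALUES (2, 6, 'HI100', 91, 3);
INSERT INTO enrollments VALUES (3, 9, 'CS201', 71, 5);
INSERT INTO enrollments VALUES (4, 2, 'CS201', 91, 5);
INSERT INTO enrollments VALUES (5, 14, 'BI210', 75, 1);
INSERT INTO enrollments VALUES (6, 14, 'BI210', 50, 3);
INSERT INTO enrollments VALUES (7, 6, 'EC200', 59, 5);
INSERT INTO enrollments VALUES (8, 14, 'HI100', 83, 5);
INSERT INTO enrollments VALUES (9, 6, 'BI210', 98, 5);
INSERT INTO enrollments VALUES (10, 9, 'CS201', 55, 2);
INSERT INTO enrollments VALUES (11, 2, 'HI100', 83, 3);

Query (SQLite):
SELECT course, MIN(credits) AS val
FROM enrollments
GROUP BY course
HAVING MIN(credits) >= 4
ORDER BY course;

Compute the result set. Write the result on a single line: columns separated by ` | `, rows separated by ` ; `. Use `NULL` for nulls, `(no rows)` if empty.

Partition enrollments by course; compute MIN(credits) within each group.
HAVING: keep groups where MIN(credits) >= 4.
  BI210: ids {1, 5, 6, 9} → MIN(credits)=1
  CS201: ids {3, 4, 10} → MIN(credits)=2
  EC200: ids {7} → MIN(credits)=5
  HI100: ids {2, 8, 11} → MIN(credits)=3

EC200 | 5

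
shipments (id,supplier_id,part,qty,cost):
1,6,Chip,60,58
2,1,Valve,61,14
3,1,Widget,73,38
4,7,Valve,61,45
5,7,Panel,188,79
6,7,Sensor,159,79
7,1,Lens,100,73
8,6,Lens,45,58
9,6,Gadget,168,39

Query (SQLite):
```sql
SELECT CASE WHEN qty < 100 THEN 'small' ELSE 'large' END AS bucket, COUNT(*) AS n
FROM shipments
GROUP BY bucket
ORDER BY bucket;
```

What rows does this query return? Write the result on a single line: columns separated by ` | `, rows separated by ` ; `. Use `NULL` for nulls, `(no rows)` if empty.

large | 4 ; small | 5

Bucket rows by qty < 100 → 'small' else 'large'; count each bucket.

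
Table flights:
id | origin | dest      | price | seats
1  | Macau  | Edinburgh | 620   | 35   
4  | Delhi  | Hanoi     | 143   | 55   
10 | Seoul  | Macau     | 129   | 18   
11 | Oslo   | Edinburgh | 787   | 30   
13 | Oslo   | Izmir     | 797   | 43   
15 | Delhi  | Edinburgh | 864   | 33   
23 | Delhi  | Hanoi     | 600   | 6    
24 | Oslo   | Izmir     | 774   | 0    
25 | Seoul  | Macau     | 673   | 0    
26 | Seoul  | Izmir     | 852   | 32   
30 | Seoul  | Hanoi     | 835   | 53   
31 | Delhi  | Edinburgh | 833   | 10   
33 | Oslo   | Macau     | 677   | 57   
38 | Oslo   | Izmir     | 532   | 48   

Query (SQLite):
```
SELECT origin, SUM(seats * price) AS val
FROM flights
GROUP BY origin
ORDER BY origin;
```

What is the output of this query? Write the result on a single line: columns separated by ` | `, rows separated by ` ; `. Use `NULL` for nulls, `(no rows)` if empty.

Delhi | 48307 ; Macau | 21700 ; Oslo | 122006 ; Seoul | 73841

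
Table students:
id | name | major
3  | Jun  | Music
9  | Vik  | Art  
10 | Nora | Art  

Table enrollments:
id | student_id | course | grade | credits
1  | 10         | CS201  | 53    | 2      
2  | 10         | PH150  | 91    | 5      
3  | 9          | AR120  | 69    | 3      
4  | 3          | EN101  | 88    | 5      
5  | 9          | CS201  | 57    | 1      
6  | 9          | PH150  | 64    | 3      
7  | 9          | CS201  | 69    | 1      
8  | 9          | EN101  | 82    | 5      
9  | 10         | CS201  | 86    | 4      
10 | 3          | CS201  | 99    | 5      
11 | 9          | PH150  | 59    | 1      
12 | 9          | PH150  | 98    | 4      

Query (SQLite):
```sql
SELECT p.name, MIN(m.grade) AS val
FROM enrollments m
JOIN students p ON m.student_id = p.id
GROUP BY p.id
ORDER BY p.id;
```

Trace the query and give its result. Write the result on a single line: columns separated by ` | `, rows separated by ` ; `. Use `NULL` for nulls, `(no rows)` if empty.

Jun | 88 ; Vik | 57 ; Nora | 53

Join each enrollments row to its students via student_id.
Group joined rows by students.id; compute MIN(m.grade) per group.
  3: ids {4, 10} → MIN(m.grade)=88
  9: ids {3, 5, 6, 7, 8, 11, 12} → MIN(m.grade)=57
  10: ids {1, 2, 9} → MIN(m.grade)=53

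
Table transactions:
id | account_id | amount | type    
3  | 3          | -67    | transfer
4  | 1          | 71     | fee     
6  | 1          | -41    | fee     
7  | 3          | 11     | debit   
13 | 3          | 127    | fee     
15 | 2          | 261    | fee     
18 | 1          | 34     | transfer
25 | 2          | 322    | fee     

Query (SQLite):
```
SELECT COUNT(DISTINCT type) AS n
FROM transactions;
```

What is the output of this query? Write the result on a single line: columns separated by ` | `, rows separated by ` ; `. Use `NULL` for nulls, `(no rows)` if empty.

3

Count distinct non-NULL type values.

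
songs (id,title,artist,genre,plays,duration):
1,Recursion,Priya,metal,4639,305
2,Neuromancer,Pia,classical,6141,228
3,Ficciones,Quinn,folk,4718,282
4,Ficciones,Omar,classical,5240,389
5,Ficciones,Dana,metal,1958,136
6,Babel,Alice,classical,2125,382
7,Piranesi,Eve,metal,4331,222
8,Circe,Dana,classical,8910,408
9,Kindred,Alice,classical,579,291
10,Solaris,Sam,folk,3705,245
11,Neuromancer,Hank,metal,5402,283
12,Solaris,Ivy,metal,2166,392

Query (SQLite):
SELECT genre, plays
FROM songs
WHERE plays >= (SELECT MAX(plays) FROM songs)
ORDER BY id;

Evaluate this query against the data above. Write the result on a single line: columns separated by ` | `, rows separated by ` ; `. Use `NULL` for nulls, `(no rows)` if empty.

Scalar subquery: MAX(plays) over all songs rows = 8910.
Keep rows where plays >= that value.

classical | 8910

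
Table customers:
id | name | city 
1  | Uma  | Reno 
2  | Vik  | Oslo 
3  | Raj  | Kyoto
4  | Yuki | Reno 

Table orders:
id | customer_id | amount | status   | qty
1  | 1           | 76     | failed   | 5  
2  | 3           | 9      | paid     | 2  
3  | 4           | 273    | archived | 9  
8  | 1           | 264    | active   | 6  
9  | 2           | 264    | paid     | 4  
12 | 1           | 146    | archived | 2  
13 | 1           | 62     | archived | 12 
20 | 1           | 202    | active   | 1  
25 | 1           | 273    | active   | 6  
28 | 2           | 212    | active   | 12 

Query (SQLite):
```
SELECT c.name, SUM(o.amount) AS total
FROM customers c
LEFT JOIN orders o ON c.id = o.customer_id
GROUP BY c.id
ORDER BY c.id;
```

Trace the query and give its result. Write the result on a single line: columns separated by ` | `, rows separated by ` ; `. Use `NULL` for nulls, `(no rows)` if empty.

LEFT JOIN keeps every customers row; unmatched ones get NULL for orders columns.
Group by customers.id and compute SUM(o.amount). SUM over an all-NULL group is NULL.
  1: ids {1, 8, 12, 13, 20, 25} → SUM(o.amount)=1023
  2: ids {9, 28} → SUM(o.amount)=476
  3: ids {2} → SUM(o.amount)=9
  4: ids {3} → SUM(o.amount)=273

Uma | 1023 ; Vik | 476 ; Raj | 9 ; Yuki | 273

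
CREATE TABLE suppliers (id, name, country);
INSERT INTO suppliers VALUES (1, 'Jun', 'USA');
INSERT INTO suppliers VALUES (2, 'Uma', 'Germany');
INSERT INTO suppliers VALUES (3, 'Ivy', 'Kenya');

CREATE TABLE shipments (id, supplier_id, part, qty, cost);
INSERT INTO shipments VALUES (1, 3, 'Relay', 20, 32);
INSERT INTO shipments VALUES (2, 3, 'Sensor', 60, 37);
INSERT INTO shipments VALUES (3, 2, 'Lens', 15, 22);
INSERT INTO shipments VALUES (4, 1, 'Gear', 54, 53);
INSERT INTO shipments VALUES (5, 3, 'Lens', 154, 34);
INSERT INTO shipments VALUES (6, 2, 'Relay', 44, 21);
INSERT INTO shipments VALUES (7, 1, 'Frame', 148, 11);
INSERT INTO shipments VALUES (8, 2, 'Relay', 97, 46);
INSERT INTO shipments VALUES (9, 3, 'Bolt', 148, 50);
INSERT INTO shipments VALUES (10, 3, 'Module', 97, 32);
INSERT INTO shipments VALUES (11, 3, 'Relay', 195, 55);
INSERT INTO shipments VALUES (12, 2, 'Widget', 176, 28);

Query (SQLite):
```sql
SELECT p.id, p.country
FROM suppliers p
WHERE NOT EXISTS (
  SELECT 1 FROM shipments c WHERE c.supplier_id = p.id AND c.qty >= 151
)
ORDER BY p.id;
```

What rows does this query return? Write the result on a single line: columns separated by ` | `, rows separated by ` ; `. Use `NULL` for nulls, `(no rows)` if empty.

1 | USA

For each suppliers row, check whether any shipments with matching supplier_id has qty >= 151.
Keep rows where that is false.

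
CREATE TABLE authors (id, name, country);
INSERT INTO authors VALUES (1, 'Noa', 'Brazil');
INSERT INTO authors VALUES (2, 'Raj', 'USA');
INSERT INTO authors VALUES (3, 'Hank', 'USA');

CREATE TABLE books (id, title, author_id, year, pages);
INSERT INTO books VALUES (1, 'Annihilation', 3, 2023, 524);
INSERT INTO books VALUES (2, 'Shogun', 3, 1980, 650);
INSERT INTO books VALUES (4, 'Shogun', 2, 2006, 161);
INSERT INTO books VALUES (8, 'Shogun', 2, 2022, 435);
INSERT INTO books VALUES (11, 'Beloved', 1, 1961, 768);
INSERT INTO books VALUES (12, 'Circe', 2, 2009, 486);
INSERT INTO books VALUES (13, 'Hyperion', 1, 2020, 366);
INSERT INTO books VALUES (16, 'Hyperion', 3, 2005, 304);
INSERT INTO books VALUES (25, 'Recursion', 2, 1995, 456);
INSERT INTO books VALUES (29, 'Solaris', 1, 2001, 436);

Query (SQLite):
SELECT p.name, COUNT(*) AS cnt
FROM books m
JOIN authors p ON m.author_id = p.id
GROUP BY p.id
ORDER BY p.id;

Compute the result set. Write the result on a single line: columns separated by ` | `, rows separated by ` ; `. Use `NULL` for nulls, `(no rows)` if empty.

Join each books row to its authors via author_id.
Group joined rows by authors.id; compute COUNT(*) per group.
  1: ids {11, 13, 29} → COUNT(*)=3
  2: ids {4, 8, 12, 25} → COUNT(*)=4
  3: ids {1, 2, 16} → COUNT(*)=3

Noa | 3 ; Raj | 4 ; Hank | 3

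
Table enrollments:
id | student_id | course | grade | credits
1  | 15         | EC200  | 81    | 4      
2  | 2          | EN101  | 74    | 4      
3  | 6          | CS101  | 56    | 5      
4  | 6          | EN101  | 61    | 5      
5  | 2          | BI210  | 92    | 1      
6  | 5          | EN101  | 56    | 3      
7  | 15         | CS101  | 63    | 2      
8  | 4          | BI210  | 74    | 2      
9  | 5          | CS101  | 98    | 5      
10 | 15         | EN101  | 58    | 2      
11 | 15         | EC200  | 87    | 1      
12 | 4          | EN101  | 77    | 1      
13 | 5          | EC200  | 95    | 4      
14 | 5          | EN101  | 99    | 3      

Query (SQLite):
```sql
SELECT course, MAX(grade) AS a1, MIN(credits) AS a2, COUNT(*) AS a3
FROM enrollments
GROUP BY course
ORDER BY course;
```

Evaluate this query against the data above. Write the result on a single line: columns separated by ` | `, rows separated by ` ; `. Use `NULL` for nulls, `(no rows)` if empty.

Group enrollments by course.
Per group compute: MAX(grade), MIN(credits), COUNT(*).
  BI210: ids {5, 8} → MAX(grade)=92, MIN(credits)=1, COUNT(*)=2
  CS101: ids {3, 7, 9} → MAX(grade)=98, MIN(credits)=2, COUNT(*)=3
  EC200: ids {1, 11, 13} → MAX(grade)=95, MIN(credits)=1, COUNT(*)=3
  EN101: ids {2, 4, 6, 10, 12, 14} → MAX(grade)=99, MIN(credits)=1, COUNT(*)=6

BI210 | 92 | 1 | 2 ; CS101 | 98 | 2 | 3 ; EC200 | 95 | 1 | 3 ; EN101 | 99 | 1 | 6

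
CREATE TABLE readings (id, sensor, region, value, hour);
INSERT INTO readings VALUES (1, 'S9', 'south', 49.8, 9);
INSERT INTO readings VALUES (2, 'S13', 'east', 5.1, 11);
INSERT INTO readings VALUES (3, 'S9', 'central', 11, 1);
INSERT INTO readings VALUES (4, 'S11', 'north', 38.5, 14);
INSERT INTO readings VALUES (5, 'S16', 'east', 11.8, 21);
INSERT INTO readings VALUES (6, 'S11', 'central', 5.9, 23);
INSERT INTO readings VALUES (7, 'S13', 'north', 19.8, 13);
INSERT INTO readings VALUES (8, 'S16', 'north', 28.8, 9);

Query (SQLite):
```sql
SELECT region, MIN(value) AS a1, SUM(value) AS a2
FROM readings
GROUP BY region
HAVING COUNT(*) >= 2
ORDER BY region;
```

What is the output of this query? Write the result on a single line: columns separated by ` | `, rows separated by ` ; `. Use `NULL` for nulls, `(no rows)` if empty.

Group readings by region.
Per group compute: MIN(value), SUM(value).
HAVING: drop groups with fewer than 2 rows.
  central: ids {3, 6} → MIN(value)=5.9, SUM(value)=16.9
  east: ids {2, 5} → MIN(value)=5.1, SUM(value)=16.9
  north: ids {4, 7, 8} → MIN(value)=19.8, SUM(value)=87.1
  south: ids {1} → MIN(value)=49.8, SUM(value)=49.8

central | 5.9 | 16.9 ; east | 5.1 | 16.9 ; north | 19.8 | 87.1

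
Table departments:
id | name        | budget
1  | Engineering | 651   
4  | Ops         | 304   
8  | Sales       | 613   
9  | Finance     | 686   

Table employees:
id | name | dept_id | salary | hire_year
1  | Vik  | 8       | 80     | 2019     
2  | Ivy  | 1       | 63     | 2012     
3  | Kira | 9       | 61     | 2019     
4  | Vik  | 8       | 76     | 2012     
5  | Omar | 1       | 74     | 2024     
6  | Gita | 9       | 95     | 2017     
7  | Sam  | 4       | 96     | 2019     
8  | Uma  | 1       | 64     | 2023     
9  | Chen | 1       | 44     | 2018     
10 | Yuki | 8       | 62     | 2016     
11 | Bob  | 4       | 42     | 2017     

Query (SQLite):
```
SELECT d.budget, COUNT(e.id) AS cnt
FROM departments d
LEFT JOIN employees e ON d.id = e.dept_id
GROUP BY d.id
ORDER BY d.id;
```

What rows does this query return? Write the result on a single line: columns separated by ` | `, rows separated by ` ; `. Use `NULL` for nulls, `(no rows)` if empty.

LEFT JOIN keeps every departments row; unmatched ones get NULL for employees columns.
Group by departments.id and compute COUNT(e.id). COUNT(col) of an all-NULL group is 0.
  1: ids {2, 5, 8, 9} → COUNT(e.id)=4
  4: ids {7, 11} → COUNT(e.id)=2
  8: ids {1, 4, 10} → COUNT(e.id)=3
  9: ids {3, 6} → COUNT(e.id)=2

651 | 4 ; 304 | 2 ; 613 | 3 ; 686 | 2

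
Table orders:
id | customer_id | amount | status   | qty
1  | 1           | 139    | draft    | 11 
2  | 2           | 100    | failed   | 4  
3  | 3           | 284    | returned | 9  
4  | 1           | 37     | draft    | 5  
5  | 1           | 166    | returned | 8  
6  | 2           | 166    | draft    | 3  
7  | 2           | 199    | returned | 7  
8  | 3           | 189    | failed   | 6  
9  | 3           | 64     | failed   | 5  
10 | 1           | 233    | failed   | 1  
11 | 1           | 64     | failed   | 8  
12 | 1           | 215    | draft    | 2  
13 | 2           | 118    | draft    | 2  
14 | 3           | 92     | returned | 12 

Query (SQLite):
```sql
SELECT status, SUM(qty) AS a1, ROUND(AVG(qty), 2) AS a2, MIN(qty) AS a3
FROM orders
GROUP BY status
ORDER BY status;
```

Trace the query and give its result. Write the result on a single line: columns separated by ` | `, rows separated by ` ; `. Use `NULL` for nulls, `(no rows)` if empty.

Group orders by status.
Per group compute: SUM(qty), ROUND(AVG(qty), 2), MIN(qty).
  draft: ids {1, 4, 6, 12, 13} → SUM(qty)=23, ROUND(AVG(qty), 2)=4.6, MIN(qty)=2
  failed: ids {2, 8, 9, 10, 11} → SUM(qty)=24, ROUND(AVG(qty), 2)=4.8, MIN(qty)=1
  returned: ids {3, 5, 7, 14} → SUM(qty)=36, ROUND(AVG(qty), 2)=9, MIN(qty)=7

draft | 23 | 4.6 | 2 ; failed | 24 | 4.8 | 1 ; returned | 36 | 9 | 7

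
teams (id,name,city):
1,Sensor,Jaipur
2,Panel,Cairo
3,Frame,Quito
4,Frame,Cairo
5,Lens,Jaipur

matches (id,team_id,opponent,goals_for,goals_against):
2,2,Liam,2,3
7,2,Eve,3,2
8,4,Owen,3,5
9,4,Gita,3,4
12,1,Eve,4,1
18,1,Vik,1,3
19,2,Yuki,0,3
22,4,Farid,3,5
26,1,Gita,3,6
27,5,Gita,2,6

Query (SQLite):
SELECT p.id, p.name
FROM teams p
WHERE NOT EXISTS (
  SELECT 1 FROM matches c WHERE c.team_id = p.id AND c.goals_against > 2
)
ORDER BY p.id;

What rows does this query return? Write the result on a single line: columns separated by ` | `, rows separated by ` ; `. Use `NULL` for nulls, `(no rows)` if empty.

For each teams row, check whether any matches with matching team_id has goals_against > 2.
Keep rows where that is false.

3 | Frame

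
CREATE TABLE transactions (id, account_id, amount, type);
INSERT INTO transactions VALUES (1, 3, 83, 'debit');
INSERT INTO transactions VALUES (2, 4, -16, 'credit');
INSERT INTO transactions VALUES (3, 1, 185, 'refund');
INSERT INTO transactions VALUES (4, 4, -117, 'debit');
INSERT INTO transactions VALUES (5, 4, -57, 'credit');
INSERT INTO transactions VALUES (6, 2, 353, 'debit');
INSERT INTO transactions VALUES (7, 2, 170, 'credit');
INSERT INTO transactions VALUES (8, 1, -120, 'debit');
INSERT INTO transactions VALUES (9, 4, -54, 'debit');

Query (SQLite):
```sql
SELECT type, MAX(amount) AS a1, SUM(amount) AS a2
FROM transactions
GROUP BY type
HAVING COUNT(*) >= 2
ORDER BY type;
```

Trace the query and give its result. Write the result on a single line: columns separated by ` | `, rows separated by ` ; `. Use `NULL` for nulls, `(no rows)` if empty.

Group transactions by type.
Per group compute: MAX(amount), SUM(amount).
HAVING: drop groups with fewer than 2 rows.
  credit: ids {2, 5, 7} → MAX(amount)=170, SUM(amount)=97
  debit: ids {1, 4, 6, 8, 9} → MAX(amount)=353, SUM(amount)=145
  refund: ids {3} → MAX(amount)=185, SUM(amount)=185

credit | 170 | 97 ; debit | 353 | 145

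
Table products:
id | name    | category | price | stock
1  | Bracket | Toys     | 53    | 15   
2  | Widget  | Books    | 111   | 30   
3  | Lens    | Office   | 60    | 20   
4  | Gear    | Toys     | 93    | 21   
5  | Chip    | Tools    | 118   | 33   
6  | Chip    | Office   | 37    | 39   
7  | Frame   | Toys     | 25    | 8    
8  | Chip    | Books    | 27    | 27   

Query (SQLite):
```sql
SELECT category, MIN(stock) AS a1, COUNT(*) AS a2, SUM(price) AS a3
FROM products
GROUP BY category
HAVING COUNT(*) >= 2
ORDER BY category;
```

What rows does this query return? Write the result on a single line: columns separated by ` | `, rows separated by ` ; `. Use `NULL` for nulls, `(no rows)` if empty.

Books | 27 | 2 | 138 ; Office | 20 | 2 | 97 ; Toys | 8 | 3 | 171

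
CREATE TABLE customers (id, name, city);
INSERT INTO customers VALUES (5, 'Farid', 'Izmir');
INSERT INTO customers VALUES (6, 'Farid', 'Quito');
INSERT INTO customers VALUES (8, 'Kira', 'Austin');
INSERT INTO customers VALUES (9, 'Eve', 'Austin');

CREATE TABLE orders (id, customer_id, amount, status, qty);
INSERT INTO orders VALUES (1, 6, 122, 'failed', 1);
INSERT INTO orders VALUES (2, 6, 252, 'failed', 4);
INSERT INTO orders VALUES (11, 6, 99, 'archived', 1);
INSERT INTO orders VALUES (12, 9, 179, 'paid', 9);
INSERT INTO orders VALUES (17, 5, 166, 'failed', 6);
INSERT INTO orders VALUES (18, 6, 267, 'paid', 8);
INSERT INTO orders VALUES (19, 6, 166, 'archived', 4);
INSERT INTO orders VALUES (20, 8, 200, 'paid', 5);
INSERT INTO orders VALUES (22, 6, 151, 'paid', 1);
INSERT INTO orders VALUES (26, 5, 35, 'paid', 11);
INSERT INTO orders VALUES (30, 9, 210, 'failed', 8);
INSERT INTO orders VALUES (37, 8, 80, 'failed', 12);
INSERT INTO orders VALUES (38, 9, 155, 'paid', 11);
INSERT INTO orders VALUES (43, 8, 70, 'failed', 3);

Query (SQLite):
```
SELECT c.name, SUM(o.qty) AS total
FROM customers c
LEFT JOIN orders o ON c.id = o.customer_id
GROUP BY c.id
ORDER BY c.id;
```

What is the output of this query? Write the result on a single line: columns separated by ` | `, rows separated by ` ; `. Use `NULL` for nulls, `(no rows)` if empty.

Farid | 17 ; Farid | 19 ; Kira | 20 ; Eve | 28

LEFT JOIN keeps every customers row; unmatched ones get NULL for orders columns.
Group by customers.id and compute SUM(o.qty). SUM over an all-NULL group is NULL.
  5: ids {17, 26} → SUM(o.qty)=17
  6: ids {1, 2, 11, 18, 19, 22} → SUM(o.qty)=19
  8: ids {20, 37, 43} → SUM(o.qty)=20
  9: ids {12, 30, 38} → SUM(o.qty)=28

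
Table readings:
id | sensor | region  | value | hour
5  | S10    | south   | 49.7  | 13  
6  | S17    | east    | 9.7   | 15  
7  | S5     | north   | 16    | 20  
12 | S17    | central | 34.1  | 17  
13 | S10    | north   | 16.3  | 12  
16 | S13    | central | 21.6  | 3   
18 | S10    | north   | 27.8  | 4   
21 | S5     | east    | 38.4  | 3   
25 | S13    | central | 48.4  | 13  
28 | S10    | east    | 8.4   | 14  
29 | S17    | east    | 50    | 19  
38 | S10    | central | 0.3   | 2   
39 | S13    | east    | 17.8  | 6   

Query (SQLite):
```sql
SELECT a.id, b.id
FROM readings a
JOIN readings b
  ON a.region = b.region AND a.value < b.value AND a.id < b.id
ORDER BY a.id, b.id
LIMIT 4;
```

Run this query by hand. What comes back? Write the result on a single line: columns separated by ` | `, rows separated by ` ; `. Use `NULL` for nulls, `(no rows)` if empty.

6 | 21 ; 6 | 29 ; 6 | 39 ; 7 | 13

Pairs (a,b) with same region, a.value < b.value, a.id < b.id.
region groups: central:{12,16,25,38} east:{6,21,28,29,39} north:{7,13,18} south:{5}
Ordered by (a.id, b.id); first 4.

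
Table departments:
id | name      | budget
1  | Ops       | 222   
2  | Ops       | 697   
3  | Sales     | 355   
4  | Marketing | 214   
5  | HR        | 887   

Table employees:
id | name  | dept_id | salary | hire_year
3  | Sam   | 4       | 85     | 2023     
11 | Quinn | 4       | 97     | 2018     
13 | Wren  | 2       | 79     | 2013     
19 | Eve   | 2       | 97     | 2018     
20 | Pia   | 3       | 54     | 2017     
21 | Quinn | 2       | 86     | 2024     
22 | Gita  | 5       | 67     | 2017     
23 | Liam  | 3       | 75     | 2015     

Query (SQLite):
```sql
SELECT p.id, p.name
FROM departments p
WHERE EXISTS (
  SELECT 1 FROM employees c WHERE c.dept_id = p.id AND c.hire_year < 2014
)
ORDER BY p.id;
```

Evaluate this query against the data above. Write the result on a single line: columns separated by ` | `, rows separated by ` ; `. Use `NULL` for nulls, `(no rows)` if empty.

For each departments row, check whether any employees with matching dept_id has hire_year < 2014.
Keep rows where that is true.

2 | Ops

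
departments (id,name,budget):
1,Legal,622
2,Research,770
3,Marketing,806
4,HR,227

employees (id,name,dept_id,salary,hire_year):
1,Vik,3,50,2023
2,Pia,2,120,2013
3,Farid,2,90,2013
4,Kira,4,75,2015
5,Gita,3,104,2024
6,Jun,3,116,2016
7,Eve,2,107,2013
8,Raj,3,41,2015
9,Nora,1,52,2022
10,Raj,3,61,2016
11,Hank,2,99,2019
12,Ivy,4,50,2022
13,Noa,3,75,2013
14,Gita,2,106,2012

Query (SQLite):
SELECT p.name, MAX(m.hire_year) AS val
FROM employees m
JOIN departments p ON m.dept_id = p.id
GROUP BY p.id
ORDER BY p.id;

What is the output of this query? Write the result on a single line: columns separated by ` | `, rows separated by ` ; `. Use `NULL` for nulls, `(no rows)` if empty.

Join each employees row to its departments via dept_id.
Group joined rows by departments.id; compute MAX(m.hire_year) per group.
  1: ids {9} → MAX(m.hire_year)=2022
  2: ids {2, 3, 7, 11, 14} → MAX(m.hire_year)=2019
  3: ids {1, 5, 6, 8, 10, 13} → MAX(m.hire_year)=2024
  4: ids {4, 12} → MAX(m.hire_year)=2022

Legal | 2022 ; Research | 2019 ; Marketing | 2024 ; HR | 2022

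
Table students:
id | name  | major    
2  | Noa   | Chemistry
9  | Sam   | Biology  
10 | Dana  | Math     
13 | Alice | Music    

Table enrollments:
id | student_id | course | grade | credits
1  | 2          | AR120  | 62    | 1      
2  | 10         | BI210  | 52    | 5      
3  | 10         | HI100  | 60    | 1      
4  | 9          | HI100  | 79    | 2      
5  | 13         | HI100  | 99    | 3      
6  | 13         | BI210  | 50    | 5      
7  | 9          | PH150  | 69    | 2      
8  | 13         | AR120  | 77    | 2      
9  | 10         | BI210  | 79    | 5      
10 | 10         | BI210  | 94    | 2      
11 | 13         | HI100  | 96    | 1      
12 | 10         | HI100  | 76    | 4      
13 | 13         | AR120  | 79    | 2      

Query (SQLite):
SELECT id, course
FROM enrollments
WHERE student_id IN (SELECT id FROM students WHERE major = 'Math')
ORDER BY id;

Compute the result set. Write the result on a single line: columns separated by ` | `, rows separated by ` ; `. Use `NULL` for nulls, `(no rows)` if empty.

2 | BI210 ; 3 | HI100 ; 9 | BI210 ; 10 | BI210 ; 12 | HI100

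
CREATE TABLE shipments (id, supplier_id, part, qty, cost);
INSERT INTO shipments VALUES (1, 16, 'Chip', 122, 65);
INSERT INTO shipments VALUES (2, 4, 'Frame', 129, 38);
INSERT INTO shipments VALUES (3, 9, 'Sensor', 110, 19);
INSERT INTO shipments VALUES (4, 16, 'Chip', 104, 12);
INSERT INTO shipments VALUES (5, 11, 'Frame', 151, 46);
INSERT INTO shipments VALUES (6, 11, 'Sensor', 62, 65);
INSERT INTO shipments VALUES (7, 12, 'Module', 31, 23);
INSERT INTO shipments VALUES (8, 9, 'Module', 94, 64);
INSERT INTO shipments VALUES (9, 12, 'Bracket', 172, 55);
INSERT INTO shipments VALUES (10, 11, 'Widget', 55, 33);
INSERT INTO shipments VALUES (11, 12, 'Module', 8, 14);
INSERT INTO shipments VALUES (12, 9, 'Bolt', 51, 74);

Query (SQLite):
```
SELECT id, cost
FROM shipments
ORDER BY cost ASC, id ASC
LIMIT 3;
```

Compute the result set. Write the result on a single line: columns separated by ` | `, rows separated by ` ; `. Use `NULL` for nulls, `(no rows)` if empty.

Sort by cost asc, tiebreak id asc: (12, id=4), (14, id=11), (19, id=3), (23, id=7), (33, id=10), (38, id=2) …. Take first 3.

4 | 12 ; 11 | 14 ; 3 | 19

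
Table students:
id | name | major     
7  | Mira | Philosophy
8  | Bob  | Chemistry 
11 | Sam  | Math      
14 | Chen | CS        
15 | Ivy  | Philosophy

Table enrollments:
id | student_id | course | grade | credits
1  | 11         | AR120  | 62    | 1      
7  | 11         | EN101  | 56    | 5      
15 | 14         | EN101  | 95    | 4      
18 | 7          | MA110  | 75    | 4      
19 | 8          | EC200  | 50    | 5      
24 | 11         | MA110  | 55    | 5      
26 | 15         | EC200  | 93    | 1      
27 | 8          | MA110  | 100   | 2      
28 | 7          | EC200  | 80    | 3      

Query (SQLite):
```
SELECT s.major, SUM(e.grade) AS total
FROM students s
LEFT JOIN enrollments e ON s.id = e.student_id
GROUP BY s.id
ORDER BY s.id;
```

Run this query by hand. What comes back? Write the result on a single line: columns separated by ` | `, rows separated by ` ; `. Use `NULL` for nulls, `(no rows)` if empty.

Philosophy | 155 ; Chemistry | 150 ; Math | 173 ; CS | 95 ; Philosophy | 93

LEFT JOIN keeps every students row; unmatched ones get NULL for enrollments columns.
Group by students.id and compute SUM(e.grade). SUM over an all-NULL group is NULL.
  7: ids {18, 28} → SUM(e.grade)=155
  8: ids {19, 27} → SUM(e.grade)=150
  11: ids {1, 7, 24} → SUM(e.grade)=173
  14: ids {15} → SUM(e.grade)=95
  15: ids {26} → SUM(e.grade)=93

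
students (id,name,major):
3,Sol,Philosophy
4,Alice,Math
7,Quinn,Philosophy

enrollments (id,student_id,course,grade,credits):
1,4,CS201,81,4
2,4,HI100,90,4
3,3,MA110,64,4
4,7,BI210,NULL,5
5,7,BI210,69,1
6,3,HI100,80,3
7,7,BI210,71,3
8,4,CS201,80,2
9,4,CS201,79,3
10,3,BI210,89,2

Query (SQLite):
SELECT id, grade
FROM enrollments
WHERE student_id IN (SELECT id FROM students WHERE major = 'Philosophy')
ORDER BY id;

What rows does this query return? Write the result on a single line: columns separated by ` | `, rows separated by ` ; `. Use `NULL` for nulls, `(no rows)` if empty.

Inner query: students.id where major = 'Philosophy'.
Outer: keep enrollments rows whose student_id is in that set.
Inner query → {3, 7}

3 | 64 ; 4 | NULL ; 5 | 69 ; 6 | 80 ; 7 | 71 ; 10 | 89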